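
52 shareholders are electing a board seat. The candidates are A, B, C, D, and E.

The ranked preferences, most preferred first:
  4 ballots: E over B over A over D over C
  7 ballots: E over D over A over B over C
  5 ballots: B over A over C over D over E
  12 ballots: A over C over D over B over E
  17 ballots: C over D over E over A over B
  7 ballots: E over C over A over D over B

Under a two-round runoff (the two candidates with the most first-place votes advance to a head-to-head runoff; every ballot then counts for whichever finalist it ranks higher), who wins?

C

Round 1 first-place votes: A 12, B 5, C 17, D 0, E 18. E and C advance.
Runoff: E is ranked above C on 18 ballots, C above E on 34.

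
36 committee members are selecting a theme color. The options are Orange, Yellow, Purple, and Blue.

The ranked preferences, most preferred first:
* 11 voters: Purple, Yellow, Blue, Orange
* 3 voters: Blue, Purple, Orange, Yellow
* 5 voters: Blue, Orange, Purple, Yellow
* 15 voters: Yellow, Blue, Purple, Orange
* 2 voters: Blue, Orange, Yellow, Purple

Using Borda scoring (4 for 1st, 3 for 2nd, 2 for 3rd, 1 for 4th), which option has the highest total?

Blue

Orange: 11×1 + 3×2 + 5×3 + 15×1 + 2×3 = 53
Yellow: 11×3 + 3×1 + 5×1 + 15×4 + 2×2 = 105
Purple: 11×4 + 3×3 + 5×2 + 15×2 + 2×1 = 95
Blue: 11×2 + 3×4 + 5×4 + 15×3 + 2×4 = 107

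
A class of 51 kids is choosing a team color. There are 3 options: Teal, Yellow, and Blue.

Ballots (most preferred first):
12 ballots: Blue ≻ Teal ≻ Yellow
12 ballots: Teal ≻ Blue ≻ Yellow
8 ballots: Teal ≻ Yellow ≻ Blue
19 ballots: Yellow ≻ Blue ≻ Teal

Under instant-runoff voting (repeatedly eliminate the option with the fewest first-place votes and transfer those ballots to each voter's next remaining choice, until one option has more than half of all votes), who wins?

Teal

Round 1: Teal 20, Yellow 19, Blue 12. Blue eliminated.
Round 2: Teal 32, Yellow 19. Teal has a majority (≥26).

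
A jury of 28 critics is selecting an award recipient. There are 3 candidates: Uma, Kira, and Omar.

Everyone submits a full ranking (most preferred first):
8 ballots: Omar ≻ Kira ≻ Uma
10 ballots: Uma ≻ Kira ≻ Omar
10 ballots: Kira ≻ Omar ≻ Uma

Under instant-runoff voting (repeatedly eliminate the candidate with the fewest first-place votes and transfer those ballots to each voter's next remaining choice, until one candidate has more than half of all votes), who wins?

Round 1: Uma 10, Kira 10, Omar 8. Omar eliminated.
Round 2: Uma 10, Kira 18. Kira has a majority (≥15).

Kira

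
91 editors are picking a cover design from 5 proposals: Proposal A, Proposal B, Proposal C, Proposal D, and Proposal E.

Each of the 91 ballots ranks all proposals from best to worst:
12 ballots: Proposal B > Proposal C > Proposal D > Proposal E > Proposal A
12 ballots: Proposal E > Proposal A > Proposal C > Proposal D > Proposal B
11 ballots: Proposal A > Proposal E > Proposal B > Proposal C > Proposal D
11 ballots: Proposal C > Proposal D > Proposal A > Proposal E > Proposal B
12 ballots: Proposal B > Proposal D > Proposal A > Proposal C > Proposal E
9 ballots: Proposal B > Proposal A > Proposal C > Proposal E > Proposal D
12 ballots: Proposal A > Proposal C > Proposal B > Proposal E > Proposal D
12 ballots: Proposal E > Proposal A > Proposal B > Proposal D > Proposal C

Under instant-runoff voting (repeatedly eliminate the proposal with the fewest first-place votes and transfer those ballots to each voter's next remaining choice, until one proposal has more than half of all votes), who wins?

Proposal A

Round 1: Proposal A 23, Proposal B 33, Proposal C 11, Proposal D 0, Proposal E 24. Proposal D eliminated.
Round 2: Proposal A 23, Proposal B 33, Proposal C 11, Proposal E 24. Proposal C eliminated.
Round 3: Proposal A 34, Proposal B 33, Proposal E 24. Proposal E eliminated.
Round 4: Proposal A 58, Proposal B 33. Proposal A has a majority (≥46).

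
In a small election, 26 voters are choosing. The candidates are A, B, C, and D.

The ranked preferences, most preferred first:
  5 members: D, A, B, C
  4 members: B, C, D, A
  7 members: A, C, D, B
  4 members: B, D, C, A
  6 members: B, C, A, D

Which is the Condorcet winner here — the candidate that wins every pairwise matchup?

B

B vs A: 14–12
B vs C: 19–7
B vs D: 14–12
B beats every other candidate.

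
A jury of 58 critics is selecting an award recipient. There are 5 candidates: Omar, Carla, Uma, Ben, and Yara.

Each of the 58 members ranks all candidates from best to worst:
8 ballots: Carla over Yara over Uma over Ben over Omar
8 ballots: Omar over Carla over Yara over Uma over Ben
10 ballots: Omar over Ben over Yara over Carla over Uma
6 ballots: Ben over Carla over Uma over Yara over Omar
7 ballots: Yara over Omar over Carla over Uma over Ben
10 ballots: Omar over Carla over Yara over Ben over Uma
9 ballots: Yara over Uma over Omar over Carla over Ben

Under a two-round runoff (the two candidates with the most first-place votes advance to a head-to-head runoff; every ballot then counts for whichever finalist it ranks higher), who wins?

Yara

Round 1 first-place votes: Omar 28, Carla 8, Uma 0, Ben 6, Yara 16. Omar and Yara advance.
Runoff: Omar is ranked above Yara on 28 ballots, Yara above Omar on 30.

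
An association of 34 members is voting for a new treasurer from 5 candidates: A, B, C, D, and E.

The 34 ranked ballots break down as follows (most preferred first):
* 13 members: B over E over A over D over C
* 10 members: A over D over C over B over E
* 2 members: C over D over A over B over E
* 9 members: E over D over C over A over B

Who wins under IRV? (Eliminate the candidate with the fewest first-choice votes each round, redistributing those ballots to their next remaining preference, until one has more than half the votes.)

A

Round 1: A 10, B 13, C 2, D 0, E 9. D eliminated.
Round 2: A 10, B 13, C 2, E 9. C eliminated.
Round 3: A 12, B 13, E 9. E eliminated.
Round 4: A 21, B 13. A has a majority (≥18).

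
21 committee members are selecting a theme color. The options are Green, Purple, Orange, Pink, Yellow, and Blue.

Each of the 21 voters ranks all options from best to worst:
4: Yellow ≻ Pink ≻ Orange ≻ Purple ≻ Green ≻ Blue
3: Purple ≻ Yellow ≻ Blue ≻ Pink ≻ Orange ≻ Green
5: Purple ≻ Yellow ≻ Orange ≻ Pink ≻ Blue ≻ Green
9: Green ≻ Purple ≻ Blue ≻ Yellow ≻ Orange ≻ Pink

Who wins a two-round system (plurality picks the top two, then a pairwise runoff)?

Round 1 first-place votes: Green 9, Purple 8, Orange 0, Pink 0, Yellow 4, Blue 0. Green and Purple advance.
Runoff: Green is ranked above Purple on 9 ballots, Purple above Green on 12.

Purple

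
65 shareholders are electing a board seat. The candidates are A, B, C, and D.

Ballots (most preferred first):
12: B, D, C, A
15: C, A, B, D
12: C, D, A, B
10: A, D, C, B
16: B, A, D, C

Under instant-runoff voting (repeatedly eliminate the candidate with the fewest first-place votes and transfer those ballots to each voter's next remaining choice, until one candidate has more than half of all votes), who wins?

C

Round 1: A 10, B 28, C 27, D 0. D eliminated.
Round 2: A 10, B 28, C 27. A eliminated.
Round 3: B 28, C 37. C has a majority (≥33).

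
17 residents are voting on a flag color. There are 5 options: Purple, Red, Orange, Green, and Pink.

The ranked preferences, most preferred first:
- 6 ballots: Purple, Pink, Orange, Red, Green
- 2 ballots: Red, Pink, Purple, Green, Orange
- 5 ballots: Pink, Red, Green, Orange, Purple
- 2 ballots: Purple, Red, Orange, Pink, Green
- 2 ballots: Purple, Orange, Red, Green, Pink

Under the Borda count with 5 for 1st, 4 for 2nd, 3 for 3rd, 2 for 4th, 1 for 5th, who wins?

Purple: 6×5 + 2×3 + 5×1 + 2×5 + 2×5 = 61
Red: 6×2 + 2×5 + 5×4 + 2×4 + 2×3 = 56
Orange: 6×3 + 2×1 + 5×2 + 2×3 + 2×4 = 44
Green: 6×1 + 2×2 + 5×3 + 2×1 + 2×2 = 31
Pink: 6×4 + 2×4 + 5×5 + 2×2 + 2×1 = 63

Pink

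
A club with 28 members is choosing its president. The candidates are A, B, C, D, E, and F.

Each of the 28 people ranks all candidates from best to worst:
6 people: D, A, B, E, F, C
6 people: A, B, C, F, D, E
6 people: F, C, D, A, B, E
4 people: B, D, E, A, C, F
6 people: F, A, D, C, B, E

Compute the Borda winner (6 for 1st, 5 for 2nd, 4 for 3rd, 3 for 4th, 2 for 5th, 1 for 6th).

A: 6×5 + 6×6 + 6×3 + 4×3 + 6×5 = 126
B: 6×4 + 6×5 + 6×2 + 4×6 + 6×2 = 102
C: 6×1 + 6×4 + 6×5 + 4×2 + 6×3 = 86
D: 6×6 + 6×2 + 6×4 + 4×5 + 6×4 = 116
E: 6×3 + 6×1 + 6×1 + 4×4 + 6×1 = 52
F: 6×2 + 6×3 + 6×6 + 4×1 + 6×6 = 106

A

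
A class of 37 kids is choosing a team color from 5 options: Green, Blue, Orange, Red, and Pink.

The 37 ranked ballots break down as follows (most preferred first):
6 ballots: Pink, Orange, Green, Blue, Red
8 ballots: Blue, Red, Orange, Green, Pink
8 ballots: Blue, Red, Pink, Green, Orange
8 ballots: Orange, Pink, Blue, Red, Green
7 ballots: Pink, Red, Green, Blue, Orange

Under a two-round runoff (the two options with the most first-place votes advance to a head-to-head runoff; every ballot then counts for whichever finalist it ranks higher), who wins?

Pink

Round 1 first-place votes: Green 0, Blue 16, Orange 8, Red 0, Pink 13. Blue and Pink advance.
Runoff: Blue is ranked above Pink on 16 ballots, Pink above Blue on 21.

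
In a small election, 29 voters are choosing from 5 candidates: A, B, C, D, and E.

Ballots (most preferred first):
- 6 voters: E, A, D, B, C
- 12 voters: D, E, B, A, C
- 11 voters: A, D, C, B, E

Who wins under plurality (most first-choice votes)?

D

First-place votes: A 11, B 0, C 0, D 12, E 6.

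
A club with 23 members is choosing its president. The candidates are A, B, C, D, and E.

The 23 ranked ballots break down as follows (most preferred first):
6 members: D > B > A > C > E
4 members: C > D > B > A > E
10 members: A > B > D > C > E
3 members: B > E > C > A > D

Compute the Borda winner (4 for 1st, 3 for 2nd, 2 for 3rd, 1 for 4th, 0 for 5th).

A: 6×2 + 4×1 + 10×4 + 3×1 = 59
B: 6×3 + 4×2 + 10×3 + 3×4 = 68
C: 6×1 + 4×4 + 10×1 + 3×2 = 38
D: 6×4 + 4×3 + 10×2 + 3×0 = 56
E: 6×0 + 4×0 + 10×0 + 3×3 = 9

B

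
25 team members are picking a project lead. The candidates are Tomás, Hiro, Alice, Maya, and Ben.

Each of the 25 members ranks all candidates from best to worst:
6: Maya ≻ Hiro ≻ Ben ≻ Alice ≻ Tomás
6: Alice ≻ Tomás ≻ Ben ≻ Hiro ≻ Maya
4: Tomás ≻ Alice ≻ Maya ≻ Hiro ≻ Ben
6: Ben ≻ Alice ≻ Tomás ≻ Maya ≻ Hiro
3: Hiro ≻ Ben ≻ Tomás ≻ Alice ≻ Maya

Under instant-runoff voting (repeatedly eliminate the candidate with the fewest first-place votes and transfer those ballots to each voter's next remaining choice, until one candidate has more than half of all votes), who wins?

Round 1: Tomás 4, Hiro 3, Alice 6, Maya 6, Ben 6. Hiro eliminated.
Round 2: Tomás 4, Alice 6, Maya 6, Ben 9. Tomás eliminated.
Round 3: Alice 10, Maya 6, Ben 9. Maya eliminated.
Round 4: Alice 10, Ben 15. Ben has a majority (≥13).

Ben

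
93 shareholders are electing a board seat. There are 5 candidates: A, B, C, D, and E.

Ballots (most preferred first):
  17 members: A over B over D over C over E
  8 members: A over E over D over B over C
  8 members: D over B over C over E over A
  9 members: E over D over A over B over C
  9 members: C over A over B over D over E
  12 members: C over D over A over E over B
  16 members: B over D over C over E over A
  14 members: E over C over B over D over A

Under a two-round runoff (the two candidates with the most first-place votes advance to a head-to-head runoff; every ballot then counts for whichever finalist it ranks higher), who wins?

E

Round 1 first-place votes: A 25, B 16, C 21, D 8, E 23. A and E advance.
Runoff: A is ranked above E on 46 ballots, E above A on 47.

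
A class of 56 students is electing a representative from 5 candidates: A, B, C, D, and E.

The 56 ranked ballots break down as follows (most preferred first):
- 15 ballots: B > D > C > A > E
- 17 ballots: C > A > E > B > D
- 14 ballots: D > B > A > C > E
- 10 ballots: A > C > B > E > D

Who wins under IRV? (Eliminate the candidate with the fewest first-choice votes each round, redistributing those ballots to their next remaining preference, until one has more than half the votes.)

B

Round 1: A 10, B 15, C 17, D 14, E 0. E eliminated.
Round 2: A 10, B 15, C 17, D 14. A eliminated.
Round 3: B 15, C 27, D 14. D eliminated.
Round 4: B 29, C 27. B has a majority (≥29).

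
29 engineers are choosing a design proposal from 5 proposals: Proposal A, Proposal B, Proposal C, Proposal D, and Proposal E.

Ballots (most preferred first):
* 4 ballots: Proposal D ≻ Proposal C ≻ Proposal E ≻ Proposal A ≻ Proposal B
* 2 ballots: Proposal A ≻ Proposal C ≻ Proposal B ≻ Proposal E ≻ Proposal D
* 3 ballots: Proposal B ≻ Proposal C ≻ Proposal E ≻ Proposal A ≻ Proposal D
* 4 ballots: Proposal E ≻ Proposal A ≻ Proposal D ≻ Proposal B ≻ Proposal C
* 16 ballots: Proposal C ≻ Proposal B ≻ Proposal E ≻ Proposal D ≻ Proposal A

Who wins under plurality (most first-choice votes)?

First-place votes: Proposal A 2, Proposal B 3, Proposal C 16, Proposal D 4, Proposal E 4.

Proposal C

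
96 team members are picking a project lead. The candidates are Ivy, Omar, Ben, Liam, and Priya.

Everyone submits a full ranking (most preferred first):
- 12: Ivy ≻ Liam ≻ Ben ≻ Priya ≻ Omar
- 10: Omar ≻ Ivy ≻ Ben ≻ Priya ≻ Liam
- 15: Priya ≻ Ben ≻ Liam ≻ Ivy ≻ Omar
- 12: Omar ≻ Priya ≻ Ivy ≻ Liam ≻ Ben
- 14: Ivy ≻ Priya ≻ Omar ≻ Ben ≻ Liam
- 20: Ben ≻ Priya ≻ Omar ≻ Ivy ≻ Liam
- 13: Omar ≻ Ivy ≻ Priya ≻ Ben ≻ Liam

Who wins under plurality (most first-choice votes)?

Omar

First-place votes: Ivy 26, Omar 35, Ben 20, Liam 0, Priya 15.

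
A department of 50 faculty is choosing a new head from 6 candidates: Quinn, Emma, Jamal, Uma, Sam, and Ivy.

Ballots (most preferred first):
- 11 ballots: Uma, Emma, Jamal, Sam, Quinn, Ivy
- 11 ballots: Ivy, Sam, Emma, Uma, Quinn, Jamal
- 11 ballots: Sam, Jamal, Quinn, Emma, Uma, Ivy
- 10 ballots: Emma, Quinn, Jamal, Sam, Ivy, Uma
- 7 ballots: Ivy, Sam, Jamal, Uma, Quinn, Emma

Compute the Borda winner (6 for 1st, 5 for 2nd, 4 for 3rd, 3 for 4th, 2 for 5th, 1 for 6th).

Quinn: 11×2 + 11×2 + 11×4 + 10×5 + 7×2 = 152
Emma: 11×5 + 11×4 + 11×3 + 10×6 + 7×1 = 199
Jamal: 11×4 + 11×1 + 11×5 + 10×4 + 7×4 = 178
Uma: 11×6 + 11×3 + 11×2 + 10×1 + 7×3 = 152
Sam: 11×3 + 11×5 + 11×6 + 10×3 + 7×5 = 219
Ivy: 11×1 + 11×6 + 11×1 + 10×2 + 7×6 = 150

Sam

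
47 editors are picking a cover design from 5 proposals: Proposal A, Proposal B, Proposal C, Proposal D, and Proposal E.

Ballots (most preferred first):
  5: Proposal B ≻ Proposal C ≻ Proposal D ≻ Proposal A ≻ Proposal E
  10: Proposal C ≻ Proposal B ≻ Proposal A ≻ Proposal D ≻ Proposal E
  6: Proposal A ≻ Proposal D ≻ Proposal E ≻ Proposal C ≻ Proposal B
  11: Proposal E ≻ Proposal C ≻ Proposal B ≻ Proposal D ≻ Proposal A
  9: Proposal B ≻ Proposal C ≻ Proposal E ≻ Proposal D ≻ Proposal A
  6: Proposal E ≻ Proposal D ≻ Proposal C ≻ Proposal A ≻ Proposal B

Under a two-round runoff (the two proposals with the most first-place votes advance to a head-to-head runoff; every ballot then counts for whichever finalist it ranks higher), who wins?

Round 1 first-place votes: Proposal A 6, Proposal B 14, Proposal C 10, Proposal D 0, Proposal E 17. Proposal E and Proposal B advance.
Runoff: Proposal E is ranked above Proposal B on 23 ballots, Proposal B above Proposal E on 24.

Proposal B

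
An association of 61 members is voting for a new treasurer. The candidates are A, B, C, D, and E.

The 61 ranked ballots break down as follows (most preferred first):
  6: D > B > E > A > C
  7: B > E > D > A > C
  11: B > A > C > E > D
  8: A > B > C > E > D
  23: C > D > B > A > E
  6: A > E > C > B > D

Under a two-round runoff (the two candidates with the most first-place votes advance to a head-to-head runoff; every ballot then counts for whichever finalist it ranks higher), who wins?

B

Round 1 first-place votes: A 14, B 18, C 23, D 6, E 0. C and B advance.
Runoff: C is ranked above B on 29 ballots, B above C on 32.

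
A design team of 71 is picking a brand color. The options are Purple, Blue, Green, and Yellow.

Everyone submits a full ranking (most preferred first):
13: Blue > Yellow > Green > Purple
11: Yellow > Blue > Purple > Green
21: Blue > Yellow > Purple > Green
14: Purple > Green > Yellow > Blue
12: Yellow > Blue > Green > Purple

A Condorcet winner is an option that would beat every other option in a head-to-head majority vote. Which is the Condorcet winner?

Yellow vs Purple: 57–14
Yellow vs Blue: 37–34
Yellow vs Green: 57–14
Yellow beats every other option.

Yellow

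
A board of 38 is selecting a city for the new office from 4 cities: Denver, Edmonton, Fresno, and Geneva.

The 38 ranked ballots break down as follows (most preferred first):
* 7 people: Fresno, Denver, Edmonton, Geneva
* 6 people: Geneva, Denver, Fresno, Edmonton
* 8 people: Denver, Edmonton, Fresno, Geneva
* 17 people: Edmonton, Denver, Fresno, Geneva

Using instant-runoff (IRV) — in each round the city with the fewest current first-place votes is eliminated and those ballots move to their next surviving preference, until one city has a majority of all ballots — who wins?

Round 1: Denver 8, Edmonton 17, Fresno 7, Geneva 6. Geneva eliminated.
Round 2: Denver 14, Edmonton 17, Fresno 7. Fresno eliminated.
Round 3: Denver 21, Edmonton 17. Denver has a majority (≥20).

Denver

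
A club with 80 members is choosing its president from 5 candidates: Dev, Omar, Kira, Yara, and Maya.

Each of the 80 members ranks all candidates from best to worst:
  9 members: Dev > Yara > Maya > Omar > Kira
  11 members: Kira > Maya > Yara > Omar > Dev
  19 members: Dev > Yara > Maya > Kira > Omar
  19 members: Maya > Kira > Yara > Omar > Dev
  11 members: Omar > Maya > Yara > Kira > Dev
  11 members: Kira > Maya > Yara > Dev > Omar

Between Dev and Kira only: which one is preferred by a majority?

Kira

Dev is ranked above Kira on 28 ballots; Kira above Dev on 52.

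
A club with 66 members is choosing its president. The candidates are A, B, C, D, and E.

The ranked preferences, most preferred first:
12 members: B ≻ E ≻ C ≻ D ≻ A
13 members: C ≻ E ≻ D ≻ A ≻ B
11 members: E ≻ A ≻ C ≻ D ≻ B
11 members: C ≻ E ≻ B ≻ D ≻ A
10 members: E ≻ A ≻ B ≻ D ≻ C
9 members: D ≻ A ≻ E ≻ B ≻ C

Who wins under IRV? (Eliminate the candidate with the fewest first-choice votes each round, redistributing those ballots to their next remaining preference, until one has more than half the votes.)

E

Round 1: A 0, B 12, C 24, D 9, E 21. A eliminated.
Round 2: B 12, C 24, D 9, E 21. D eliminated.
Round 3: B 12, C 24, E 30. B eliminated.
Round 4: C 24, E 42. E has a majority (≥34).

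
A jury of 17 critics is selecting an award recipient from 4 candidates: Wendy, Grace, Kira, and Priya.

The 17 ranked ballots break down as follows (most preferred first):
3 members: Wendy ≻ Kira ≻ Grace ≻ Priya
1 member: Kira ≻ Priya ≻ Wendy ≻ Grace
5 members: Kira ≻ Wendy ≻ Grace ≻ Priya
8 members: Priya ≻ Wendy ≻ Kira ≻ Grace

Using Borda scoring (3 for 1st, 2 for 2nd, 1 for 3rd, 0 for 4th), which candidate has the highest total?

Wendy: 3×3 + 1×1 + 5×2 + 8×2 = 36
Grace: 3×1 + 1×0 + 5×1 + 8×0 = 8
Kira: 3×2 + 1×3 + 5×3 + 8×1 = 32
Priya: 3×0 + 1×2 + 5×0 + 8×3 = 26

Wendy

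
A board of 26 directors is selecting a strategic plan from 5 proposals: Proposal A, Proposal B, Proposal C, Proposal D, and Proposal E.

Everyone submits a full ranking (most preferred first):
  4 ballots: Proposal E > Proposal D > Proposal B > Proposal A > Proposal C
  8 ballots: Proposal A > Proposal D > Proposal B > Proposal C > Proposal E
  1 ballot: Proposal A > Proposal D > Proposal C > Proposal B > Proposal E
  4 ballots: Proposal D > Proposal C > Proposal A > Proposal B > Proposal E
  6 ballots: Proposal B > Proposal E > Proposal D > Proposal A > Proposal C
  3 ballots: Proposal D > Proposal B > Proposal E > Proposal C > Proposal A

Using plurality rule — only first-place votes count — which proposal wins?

Proposal A

First-place votes: Proposal A 9, Proposal B 6, Proposal C 0, Proposal D 7, Proposal E 4.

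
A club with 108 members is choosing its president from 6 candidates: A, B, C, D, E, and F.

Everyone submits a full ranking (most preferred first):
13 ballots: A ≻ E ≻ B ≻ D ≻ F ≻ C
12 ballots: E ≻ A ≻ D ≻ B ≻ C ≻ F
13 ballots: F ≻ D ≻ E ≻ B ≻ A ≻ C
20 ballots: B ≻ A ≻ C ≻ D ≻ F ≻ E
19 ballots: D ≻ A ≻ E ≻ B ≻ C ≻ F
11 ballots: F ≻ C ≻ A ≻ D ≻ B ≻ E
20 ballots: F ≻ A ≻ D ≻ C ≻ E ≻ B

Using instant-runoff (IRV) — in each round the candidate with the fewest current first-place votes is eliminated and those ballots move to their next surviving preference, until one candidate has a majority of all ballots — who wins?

A

Round 1: A 13, B 20, C 0, D 19, E 12, F 44. C eliminated.
Round 2: A 13, B 20, D 19, E 12, F 44. E eliminated.
Round 3: A 25, B 20, D 19, F 44. D eliminated.
Round 4: A 44, B 20, F 44. B eliminated.
Round 5: A 64, F 44. A has a majority (≥55).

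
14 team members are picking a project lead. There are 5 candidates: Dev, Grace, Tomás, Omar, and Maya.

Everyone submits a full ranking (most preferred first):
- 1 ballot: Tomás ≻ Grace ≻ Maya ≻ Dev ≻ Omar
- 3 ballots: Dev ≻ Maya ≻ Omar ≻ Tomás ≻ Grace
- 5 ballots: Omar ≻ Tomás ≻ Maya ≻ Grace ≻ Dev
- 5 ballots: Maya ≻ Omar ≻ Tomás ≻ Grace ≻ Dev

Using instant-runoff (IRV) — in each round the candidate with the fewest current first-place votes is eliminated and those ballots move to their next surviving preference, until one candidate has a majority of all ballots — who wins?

Round 1: Dev 3, Grace 0, Tomás 1, Omar 5, Maya 5. Grace eliminated.
Round 2: Dev 3, Tomás 1, Omar 5, Maya 5. Tomás eliminated.
Round 3: Dev 3, Omar 5, Maya 6. Dev eliminated.
Round 4: Omar 5, Maya 9. Maya has a majority (≥8).

Maya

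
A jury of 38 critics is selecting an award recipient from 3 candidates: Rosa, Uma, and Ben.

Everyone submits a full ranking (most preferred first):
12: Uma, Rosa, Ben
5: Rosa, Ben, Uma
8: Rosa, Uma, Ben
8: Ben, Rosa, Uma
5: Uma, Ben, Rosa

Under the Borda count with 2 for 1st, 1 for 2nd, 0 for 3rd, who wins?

Rosa: 12×1 + 5×2 + 8×2 + 8×1 + 5×0 = 46
Uma: 12×2 + 5×0 + 8×1 + 8×0 + 5×2 = 42
Ben: 12×0 + 5×1 + 8×0 + 8×2 + 5×1 = 26

Rosa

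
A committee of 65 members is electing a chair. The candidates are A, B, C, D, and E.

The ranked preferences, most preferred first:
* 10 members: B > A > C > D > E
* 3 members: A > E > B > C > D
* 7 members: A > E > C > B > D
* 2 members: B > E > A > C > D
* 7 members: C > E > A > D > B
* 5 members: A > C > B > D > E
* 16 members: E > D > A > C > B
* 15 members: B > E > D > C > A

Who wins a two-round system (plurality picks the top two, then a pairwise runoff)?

E

Round 1 first-place votes: A 15, B 27, C 7, D 0, E 16. B and E advance.
Runoff: B is ranked above E on 32 ballots, E above B on 33.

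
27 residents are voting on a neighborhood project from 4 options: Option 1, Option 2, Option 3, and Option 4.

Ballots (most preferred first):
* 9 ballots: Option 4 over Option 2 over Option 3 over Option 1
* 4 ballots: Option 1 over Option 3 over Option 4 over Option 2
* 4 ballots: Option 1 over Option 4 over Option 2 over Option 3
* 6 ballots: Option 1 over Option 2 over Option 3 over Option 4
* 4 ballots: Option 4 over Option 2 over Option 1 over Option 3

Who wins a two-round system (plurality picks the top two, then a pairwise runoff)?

Round 1 first-place votes: Option 1 14, Option 2 0, Option 3 0, Option 4 13. Option 1 and Option 4 advance.
Runoff: Option 1 is ranked above Option 4 on 14 ballots, Option 4 above Option 1 on 13.

Option 1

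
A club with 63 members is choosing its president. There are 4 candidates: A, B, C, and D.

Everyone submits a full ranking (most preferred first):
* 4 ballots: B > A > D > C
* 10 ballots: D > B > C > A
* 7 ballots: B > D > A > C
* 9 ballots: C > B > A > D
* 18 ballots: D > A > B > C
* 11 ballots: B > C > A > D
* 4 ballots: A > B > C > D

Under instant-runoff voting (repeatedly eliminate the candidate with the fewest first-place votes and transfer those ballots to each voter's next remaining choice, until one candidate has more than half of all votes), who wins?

Round 1: A 4, B 22, C 9, D 28. A eliminated.
Round 2: B 26, C 9, D 28. C eliminated.
Round 3: B 35, D 28. B has a majority (≥32).

B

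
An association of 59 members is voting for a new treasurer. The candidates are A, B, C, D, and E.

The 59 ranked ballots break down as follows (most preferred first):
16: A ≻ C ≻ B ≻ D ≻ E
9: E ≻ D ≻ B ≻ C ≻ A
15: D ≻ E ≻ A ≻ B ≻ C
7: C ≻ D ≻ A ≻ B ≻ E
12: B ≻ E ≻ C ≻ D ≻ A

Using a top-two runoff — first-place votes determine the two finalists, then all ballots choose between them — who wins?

D

Round 1 first-place votes: A 16, B 12, C 7, D 15, E 9. A and D advance.
Runoff: A is ranked above D on 16 ballots, D above A on 43.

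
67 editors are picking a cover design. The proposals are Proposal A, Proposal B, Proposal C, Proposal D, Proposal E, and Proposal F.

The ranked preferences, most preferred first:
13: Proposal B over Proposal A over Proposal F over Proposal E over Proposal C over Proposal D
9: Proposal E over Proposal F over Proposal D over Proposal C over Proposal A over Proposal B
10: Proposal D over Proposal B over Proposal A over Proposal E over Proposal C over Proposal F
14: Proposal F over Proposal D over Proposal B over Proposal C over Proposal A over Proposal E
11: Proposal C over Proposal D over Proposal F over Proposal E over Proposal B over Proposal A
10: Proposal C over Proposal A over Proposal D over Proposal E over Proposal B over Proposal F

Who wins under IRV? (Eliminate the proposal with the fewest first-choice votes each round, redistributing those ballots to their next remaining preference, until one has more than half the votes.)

Round 1: Proposal A 0, Proposal B 13, Proposal C 21, Proposal D 10, Proposal E 9, Proposal F 14. Proposal A eliminated.
Round 2: Proposal B 13, Proposal C 21, Proposal D 10, Proposal E 9, Proposal F 14. Proposal E eliminated.
Round 3: Proposal B 13, Proposal C 21, Proposal D 10, Proposal F 23. Proposal D eliminated.
Round 4: Proposal B 23, Proposal C 21, Proposal F 23. Proposal C eliminated.
Round 5: Proposal B 33, Proposal F 34. Proposal F has a majority (≥34).

Proposal F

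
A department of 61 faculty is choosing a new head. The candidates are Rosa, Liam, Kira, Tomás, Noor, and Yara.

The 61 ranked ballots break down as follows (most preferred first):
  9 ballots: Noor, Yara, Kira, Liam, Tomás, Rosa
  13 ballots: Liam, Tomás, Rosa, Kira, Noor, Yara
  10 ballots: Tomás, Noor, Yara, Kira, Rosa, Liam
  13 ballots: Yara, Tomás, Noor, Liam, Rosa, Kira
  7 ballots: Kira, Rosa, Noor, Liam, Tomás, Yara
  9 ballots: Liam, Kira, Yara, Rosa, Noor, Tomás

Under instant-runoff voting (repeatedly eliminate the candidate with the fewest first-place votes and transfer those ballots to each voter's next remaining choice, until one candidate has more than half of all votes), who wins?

Noor

Round 1: Rosa 0, Liam 22, Kira 7, Tomás 10, Noor 9, Yara 13. Rosa eliminated.
Round 2: Liam 22, Kira 7, Tomás 10, Noor 9, Yara 13. Kira eliminated.
Round 3: Liam 22, Tomás 10, Noor 16, Yara 13. Tomás eliminated.
Round 4: Liam 22, Noor 26, Yara 13. Yara eliminated.
Round 5: Liam 22, Noor 39. Noor has a majority (≥31).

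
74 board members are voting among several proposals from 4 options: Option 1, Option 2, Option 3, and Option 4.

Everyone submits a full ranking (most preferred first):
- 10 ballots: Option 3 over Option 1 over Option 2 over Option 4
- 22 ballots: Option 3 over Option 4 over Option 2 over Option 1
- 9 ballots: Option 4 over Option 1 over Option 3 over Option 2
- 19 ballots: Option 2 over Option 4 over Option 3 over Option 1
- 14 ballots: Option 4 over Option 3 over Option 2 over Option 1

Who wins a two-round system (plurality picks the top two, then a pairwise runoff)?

Option 4

Round 1 first-place votes: Option 1 0, Option 2 19, Option 3 32, Option 4 23. Option 3 and Option 4 advance.
Runoff: Option 3 is ranked above Option 4 on 32 ballots, Option 4 above Option 3 on 42.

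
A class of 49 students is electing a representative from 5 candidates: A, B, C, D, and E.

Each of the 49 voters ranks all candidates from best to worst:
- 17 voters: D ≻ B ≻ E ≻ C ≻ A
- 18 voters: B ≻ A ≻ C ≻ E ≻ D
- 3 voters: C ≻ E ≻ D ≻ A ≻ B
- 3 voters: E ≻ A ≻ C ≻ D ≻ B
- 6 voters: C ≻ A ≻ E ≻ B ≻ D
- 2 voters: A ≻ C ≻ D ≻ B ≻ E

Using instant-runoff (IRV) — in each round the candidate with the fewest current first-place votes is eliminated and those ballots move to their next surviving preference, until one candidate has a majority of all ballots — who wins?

Round 1: A 2, B 18, C 9, D 17, E 3. A eliminated.
Round 2: B 18, C 11, D 17, E 3. E eliminated.
Round 3: B 18, C 14, D 17. C eliminated.
Round 4: B 24, D 25. D has a majority (≥25).

D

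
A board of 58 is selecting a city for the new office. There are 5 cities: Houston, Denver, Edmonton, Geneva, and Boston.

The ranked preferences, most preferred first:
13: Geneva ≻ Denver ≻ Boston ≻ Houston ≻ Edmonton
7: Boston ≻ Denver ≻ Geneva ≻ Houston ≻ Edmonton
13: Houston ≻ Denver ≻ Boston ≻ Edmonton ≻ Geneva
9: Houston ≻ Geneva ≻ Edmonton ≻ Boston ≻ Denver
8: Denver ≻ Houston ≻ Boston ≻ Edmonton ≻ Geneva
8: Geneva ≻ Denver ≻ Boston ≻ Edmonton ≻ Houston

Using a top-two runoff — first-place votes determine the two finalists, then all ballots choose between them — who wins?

Houston

Round 1 first-place votes: Houston 22, Denver 8, Edmonton 0, Geneva 21, Boston 7. Houston and Geneva advance.
Runoff: Houston is ranked above Geneva on 30 ballots, Geneva above Houston on 28.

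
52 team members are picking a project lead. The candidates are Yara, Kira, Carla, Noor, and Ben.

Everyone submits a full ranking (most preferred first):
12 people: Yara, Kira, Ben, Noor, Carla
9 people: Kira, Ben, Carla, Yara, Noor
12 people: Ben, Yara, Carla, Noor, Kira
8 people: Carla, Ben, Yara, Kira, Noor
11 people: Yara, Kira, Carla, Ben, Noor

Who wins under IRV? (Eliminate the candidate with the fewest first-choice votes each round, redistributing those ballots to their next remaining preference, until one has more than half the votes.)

Ben

Round 1: Yara 23, Kira 9, Carla 8, Noor 0, Ben 12. Noor eliminated.
Round 2: Yara 23, Kira 9, Carla 8, Ben 12. Carla eliminated.
Round 3: Yara 23, Kira 9, Ben 20. Kira eliminated.
Round 4: Yara 23, Ben 29. Ben has a majority (≥27).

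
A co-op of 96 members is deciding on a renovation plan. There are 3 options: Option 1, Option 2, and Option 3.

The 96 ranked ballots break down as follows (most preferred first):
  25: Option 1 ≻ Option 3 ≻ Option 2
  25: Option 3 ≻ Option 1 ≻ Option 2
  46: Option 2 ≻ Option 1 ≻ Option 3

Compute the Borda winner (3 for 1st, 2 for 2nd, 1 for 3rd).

Option 1: 25×3 + 25×2 + 46×2 = 217
Option 2: 25×1 + 25×1 + 46×3 = 188
Option 3: 25×2 + 25×3 + 46×1 = 171

Option 1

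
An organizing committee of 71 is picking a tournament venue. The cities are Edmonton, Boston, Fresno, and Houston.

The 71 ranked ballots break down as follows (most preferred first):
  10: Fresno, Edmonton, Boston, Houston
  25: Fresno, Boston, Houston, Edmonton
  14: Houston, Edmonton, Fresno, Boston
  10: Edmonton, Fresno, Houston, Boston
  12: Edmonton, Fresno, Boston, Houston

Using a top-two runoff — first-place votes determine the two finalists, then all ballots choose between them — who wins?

Round 1 first-place votes: Edmonton 22, Boston 0, Fresno 35, Houston 14. Fresno and Edmonton advance.
Runoff: Fresno is ranked above Edmonton on 35 ballots, Edmonton above Fresno on 36.

Edmonton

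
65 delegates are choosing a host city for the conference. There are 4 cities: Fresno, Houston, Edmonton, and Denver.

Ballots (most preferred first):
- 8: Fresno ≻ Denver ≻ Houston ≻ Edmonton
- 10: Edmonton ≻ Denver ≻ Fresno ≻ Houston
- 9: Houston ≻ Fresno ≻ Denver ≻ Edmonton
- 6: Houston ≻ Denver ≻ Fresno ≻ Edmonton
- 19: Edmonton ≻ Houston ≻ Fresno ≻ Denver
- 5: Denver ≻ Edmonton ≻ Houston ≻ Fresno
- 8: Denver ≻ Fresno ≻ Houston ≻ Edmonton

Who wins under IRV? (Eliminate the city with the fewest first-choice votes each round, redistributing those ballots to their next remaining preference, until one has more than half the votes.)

Denver

Round 1: Fresno 8, Houston 15, Edmonton 29, Denver 13. Fresno eliminated.
Round 2: Houston 15, Edmonton 29, Denver 21. Houston eliminated.
Round 3: Edmonton 29, Denver 36. Denver has a majority (≥33).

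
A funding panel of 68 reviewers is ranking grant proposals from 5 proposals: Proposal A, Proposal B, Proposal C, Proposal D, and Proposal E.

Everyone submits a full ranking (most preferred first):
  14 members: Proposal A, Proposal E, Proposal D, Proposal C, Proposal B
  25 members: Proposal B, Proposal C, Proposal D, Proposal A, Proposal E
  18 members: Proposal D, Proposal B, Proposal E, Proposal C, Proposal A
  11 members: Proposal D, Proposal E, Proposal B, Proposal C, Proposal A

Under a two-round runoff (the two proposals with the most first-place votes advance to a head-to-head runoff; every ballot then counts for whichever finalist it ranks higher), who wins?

Round 1 first-place votes: Proposal A 14, Proposal B 25, Proposal C 0, Proposal D 29, Proposal E 0. Proposal D and Proposal B advance.
Runoff: Proposal D is ranked above Proposal B on 43 ballots, Proposal B above Proposal D on 25.

Proposal D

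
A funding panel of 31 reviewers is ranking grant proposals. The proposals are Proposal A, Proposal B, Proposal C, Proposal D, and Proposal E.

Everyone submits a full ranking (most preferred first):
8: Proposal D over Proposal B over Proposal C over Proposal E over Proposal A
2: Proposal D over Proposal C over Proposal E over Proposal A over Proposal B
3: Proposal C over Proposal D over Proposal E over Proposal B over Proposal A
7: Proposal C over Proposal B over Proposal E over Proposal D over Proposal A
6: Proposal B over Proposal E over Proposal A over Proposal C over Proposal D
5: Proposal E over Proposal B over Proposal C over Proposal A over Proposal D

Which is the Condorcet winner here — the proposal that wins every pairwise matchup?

Proposal B vs Proposal A: 29–2
Proposal B vs Proposal C: 19–12
Proposal B vs Proposal D: 18–13
Proposal B vs Proposal E: 21–10
Proposal B beats every other proposal.

Proposal B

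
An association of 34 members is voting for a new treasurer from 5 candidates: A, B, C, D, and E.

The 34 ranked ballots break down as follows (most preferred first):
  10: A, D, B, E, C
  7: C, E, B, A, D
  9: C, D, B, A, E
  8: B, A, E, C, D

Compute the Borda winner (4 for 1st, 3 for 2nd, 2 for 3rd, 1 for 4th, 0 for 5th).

B

A: 10×4 + 7×1 + 9×1 + 8×3 = 80
B: 10×2 + 7×2 + 9×2 + 8×4 = 84
C: 10×0 + 7×4 + 9×4 + 8×1 = 72
D: 10×3 + 7×0 + 9×3 + 8×0 = 57
E: 10×1 + 7×3 + 9×0 + 8×2 = 47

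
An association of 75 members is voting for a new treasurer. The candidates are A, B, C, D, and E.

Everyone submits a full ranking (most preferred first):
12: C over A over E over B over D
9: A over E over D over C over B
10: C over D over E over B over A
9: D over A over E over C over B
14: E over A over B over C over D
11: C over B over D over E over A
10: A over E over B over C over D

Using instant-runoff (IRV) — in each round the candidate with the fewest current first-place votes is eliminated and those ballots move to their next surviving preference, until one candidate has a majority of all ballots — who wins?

Round 1: A 19, B 0, C 33, D 9, E 14. B eliminated.
Round 2: A 19, C 33, D 9, E 14. D eliminated.
Round 3: A 28, C 33, E 14. E eliminated.
Round 4: A 42, C 33. A has a majority (≥38).

A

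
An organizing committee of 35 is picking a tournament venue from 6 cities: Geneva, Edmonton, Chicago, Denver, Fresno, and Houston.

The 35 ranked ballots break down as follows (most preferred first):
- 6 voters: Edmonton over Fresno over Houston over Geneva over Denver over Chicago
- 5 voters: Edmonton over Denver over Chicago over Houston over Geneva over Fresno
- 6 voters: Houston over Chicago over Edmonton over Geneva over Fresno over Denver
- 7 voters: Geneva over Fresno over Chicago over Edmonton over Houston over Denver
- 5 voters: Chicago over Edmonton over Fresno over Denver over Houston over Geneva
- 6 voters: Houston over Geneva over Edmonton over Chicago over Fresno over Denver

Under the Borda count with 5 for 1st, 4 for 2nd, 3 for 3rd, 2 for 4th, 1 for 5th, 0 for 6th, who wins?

Edmonton

Geneva: 6×2 + 5×1 + 6×2 + 7×5 + 5×0 + 6×4 = 88
Edmonton: 6×5 + 5×5 + 6×3 + 7×2 + 5×4 + 6×3 = 125
Chicago: 6×0 + 5×3 + 6×4 + 7×3 + 5×5 + 6×2 = 97
Denver: 6×1 + 5×4 + 6×0 + 7×0 + 5×2 + 6×0 = 36
Fresno: 6×4 + 5×0 + 6×1 + 7×4 + 5×3 + 6×1 = 79
Houston: 6×3 + 5×2 + 6×5 + 7×1 + 5×1 + 6×5 = 100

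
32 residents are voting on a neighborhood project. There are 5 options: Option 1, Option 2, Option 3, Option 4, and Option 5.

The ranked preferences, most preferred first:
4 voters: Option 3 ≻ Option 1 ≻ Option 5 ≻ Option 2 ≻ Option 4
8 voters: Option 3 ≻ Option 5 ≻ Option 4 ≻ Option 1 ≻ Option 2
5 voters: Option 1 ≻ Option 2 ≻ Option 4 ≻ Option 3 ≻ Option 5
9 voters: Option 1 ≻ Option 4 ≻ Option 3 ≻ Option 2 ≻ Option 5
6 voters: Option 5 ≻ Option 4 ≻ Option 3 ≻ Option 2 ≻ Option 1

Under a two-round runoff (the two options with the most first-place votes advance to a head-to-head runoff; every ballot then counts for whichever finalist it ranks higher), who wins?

Round 1 first-place votes: Option 1 14, Option 2 0, Option 3 12, Option 4 0, Option 5 6. Option 1 and Option 3 advance.
Runoff: Option 1 is ranked above Option 3 on 14 ballots, Option 3 above Option 1 on 18.

Option 3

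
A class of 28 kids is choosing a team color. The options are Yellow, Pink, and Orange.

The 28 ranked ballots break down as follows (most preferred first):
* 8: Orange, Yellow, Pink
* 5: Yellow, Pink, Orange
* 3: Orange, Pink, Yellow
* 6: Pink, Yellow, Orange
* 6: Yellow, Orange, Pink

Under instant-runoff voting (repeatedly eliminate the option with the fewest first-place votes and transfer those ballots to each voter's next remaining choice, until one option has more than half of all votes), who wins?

Round 1: Yellow 11, Pink 6, Orange 11. Pink eliminated.
Round 2: Yellow 17, Orange 11. Yellow has a majority (≥15).

Yellow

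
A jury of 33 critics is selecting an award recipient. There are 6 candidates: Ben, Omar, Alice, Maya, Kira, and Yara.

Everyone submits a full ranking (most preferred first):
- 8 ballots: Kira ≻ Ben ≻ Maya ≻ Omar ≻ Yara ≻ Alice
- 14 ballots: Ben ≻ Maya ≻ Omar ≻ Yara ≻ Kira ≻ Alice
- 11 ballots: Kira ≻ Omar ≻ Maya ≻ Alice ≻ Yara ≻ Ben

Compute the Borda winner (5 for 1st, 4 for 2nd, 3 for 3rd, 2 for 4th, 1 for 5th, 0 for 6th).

Maya

Ben: 8×4 + 14×5 + 11×0 = 102
Omar: 8×2 + 14×3 + 11×4 = 102
Alice: 8×0 + 14×0 + 11×2 = 22
Maya: 8×3 + 14×4 + 11×3 = 113
Kira: 8×5 + 14×1 + 11×5 = 109
Yara: 8×1 + 14×2 + 11×1 = 47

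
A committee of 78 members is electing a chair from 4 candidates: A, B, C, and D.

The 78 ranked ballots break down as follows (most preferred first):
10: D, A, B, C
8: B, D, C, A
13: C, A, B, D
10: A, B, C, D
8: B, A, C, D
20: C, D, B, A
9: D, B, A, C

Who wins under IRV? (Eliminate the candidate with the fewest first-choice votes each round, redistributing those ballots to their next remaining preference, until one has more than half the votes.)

B

Round 1: A 10, B 16, C 33, D 19. A eliminated.
Round 2: B 26, C 33, D 19. D eliminated.
Round 3: B 45, C 33. B has a majority (≥40).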